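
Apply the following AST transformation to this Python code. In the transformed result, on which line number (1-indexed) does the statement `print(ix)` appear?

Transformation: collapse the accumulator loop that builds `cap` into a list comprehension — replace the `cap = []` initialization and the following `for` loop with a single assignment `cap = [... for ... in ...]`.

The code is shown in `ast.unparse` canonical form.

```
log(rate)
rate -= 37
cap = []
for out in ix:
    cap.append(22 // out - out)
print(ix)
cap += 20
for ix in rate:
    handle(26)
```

4

Transformed code:
log(rate)
rate -= 37
cap = [22 // out - out for out in ix]
print(ix)
cap += 20
for ix in rate:
    handle(26)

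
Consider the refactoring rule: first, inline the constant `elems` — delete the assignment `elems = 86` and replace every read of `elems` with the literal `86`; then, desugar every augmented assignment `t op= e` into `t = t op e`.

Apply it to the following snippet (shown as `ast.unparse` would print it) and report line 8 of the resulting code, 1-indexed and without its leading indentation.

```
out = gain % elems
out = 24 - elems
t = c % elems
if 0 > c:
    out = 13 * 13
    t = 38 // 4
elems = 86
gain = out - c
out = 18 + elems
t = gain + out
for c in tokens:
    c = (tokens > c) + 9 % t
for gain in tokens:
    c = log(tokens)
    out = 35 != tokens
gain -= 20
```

out = 18 + 86

Transformed code:
out = gain % 86
out = 24 - 86
t = c % 86
if 0 > c:
    out = 13 * 13
    t = 38 // 4
gain = out - c
out = 18 + 86
t = gain + out
for c in tokens:
    c = (tokens > c) + 9 % t
for gain in tokens:
    c = log(tokens)
    out = 35 != tokens
gain = gain - 20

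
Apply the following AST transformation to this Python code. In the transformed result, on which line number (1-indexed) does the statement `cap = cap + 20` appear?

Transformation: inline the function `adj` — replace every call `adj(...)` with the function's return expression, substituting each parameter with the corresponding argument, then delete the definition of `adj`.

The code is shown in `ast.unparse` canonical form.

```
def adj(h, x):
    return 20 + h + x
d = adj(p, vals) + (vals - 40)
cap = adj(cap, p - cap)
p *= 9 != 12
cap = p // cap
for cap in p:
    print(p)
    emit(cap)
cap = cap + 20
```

Transformed code:
d = 20 + p + vals + (vals - 40)
cap = 20 + cap + (p - cap)
p *= 9 != 12
cap = p // cap
for cap in p:
    print(p)
    emit(cap)
cap = cap + 20

8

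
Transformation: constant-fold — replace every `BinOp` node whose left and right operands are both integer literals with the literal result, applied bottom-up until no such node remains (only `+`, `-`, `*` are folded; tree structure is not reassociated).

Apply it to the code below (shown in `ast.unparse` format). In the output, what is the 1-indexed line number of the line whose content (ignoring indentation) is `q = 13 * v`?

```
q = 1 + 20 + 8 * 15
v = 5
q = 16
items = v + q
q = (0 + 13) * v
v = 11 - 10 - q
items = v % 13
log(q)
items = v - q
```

5

Transformed code:
q = 141
v = 5
q = 16
items = v + q
q = 13 * v
v = 1 - q
items = v % 13
log(q)
items = v - q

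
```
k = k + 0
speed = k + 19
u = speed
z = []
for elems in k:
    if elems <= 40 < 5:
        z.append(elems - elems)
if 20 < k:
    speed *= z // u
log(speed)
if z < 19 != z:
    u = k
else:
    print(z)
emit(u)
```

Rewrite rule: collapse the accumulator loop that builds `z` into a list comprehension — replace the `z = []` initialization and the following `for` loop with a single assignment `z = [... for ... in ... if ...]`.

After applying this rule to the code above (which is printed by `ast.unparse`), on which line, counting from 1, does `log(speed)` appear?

Transformed code:
k = k + 0
speed = k + 19
u = speed
z = [elems - elems for elems in k if elems <= 40 < 5]
if 20 < k:
    speed *= z // u
log(speed)
if z < 19 != z:
    u = k
else:
    print(z)
emit(u)

7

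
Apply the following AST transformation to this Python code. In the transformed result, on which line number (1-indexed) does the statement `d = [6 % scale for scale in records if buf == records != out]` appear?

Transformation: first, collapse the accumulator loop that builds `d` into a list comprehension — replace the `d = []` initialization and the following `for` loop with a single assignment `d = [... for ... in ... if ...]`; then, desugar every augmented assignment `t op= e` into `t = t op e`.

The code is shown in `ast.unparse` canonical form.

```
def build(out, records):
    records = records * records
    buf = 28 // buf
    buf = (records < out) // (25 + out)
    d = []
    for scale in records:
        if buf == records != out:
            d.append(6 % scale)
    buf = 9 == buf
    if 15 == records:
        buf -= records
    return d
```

5

Transformed code:
def build(out, records):
    records = records * records
    buf = 28 // buf
    buf = (records < out) // (25 + out)
    d = [6 % scale for scale in records if buf == records != out]
    buf = 9 == buf
    if 15 == records:
        buf = buf - records
    return d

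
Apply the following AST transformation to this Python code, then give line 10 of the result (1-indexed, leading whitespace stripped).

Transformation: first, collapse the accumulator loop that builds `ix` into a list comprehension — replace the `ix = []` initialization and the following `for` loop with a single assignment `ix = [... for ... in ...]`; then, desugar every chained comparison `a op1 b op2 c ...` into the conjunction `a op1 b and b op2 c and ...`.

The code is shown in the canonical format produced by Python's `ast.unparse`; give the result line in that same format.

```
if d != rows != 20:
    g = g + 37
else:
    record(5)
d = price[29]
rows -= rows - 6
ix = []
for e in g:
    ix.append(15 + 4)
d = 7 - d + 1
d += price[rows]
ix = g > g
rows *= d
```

Transformed code:
if d != rows and rows != 20:
    g = g + 37
else:
    record(5)
d = price[29]
rows -= rows - 6
ix = [15 + 4 for e in g]
d = 7 - d + 1
d += price[rows]
ix = g > g
rows *= d

ix = g > g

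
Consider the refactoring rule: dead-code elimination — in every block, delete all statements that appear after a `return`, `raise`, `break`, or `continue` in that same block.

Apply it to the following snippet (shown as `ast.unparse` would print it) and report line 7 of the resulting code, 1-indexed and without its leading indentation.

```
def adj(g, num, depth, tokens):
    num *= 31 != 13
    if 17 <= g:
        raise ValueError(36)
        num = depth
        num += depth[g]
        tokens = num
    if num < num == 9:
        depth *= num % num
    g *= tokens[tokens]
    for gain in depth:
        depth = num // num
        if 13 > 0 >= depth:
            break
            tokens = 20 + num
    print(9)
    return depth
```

Transformed code:
def adj(g, num, depth, tokens):
    num *= 31 != 13
    if 17 <= g:
        raise ValueError(36)
    if num < num == 9:
        depth *= num % num
    g *= tokens[tokens]
    for gain in depth:
        depth = num // num
        if 13 > 0 >= depth:
            break
    print(9)
    return depth

g *= tokens[tokens]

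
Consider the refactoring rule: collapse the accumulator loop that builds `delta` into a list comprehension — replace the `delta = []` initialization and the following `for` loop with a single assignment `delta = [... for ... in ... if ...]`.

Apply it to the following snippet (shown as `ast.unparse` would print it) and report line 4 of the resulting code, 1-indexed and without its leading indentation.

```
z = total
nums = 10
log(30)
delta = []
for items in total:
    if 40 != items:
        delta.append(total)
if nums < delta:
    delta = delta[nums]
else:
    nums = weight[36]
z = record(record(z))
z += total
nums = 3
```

Transformed code:
z = total
nums = 10
log(30)
delta = [total for items in total if 40 != items]
if nums < delta:
    delta = delta[nums]
else:
    nums = weight[36]
z = record(record(z))
z += total
nums = 3

delta = [total for items in total if 40 != items]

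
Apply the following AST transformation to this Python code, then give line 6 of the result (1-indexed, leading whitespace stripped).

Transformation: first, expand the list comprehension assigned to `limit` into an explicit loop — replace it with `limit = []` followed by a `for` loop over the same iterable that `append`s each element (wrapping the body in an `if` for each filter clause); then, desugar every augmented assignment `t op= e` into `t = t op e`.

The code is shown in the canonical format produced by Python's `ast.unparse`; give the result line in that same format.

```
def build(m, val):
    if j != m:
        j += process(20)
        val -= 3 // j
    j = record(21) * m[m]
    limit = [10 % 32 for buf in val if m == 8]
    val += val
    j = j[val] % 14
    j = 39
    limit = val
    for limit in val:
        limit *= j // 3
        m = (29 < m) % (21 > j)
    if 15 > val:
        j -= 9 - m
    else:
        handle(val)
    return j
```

limit = []

Transformed code:
def build(m, val):
    if j != m:
        j = j + process(20)
        val = val - 3 // j
    j = record(21) * m[m]
    limit = []
    for buf in val:
        if m == 8:
            limit.append(10 % 32)
    val = val + val
    j = j[val] % 14
    j = 39
    limit = val
    for limit in val:
        limit = limit * (j // 3)
        m = (29 < m) % (21 > j)
    if 15 > val:
        j = j - (9 - m)
    else:
        handle(val)
    return j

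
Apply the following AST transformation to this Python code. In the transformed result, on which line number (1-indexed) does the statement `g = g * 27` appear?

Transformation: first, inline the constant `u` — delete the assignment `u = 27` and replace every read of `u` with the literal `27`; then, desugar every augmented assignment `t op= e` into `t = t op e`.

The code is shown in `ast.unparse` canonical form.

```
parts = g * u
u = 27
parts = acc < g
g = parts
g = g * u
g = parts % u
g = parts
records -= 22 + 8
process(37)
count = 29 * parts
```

4

Transformed code:
parts = g * 27
parts = acc < g
g = parts
g = g * 27
g = parts % 27
g = parts
records = records - (22 + 8)
process(37)
count = 29 * parts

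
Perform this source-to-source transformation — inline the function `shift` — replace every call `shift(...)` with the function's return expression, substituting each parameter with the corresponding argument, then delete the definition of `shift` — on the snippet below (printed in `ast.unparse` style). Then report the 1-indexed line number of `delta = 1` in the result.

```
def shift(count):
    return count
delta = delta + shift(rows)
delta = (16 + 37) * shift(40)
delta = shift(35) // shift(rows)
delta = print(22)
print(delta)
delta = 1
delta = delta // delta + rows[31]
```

6

Transformed code:
delta = delta + rows
delta = (16 + 37) * 40
delta = 35 // rows
delta = print(22)
print(delta)
delta = 1
delta = delta // delta + rows[31]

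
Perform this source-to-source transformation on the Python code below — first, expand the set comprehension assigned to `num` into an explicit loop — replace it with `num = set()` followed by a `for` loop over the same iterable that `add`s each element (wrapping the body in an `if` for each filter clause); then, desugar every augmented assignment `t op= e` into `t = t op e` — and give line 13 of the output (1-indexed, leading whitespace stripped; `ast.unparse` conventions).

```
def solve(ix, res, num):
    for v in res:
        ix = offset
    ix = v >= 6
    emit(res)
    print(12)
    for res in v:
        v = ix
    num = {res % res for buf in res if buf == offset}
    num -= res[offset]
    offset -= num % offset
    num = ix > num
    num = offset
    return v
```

num = num - res[offset]

Transformed code:
def solve(ix, res, num):
    for v in res:
        ix = offset
    ix = v >= 6
    emit(res)
    print(12)
    for res in v:
        v = ix
    num = set()
    for buf in res:
        if buf == offset:
            num.add(res % res)
    num = num - res[offset]
    offset = offset - num % offset
    num = ix > num
    num = offset
    return v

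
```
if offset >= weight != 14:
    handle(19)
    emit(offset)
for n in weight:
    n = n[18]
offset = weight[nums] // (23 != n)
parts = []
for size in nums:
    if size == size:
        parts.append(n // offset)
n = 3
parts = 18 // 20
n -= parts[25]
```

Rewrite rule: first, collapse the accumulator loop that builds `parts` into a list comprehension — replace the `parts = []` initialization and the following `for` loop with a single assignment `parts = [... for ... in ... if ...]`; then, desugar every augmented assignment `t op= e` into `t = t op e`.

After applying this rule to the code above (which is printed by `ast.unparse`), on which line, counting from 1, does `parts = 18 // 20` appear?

Transformed code:
if offset >= weight != 14:
    handle(19)
    emit(offset)
for n in weight:
    n = n[18]
offset = weight[nums] // (23 != n)
parts = [n // offset for size in nums if size == size]
n = 3
parts = 18 // 20
n = n - parts[25]

9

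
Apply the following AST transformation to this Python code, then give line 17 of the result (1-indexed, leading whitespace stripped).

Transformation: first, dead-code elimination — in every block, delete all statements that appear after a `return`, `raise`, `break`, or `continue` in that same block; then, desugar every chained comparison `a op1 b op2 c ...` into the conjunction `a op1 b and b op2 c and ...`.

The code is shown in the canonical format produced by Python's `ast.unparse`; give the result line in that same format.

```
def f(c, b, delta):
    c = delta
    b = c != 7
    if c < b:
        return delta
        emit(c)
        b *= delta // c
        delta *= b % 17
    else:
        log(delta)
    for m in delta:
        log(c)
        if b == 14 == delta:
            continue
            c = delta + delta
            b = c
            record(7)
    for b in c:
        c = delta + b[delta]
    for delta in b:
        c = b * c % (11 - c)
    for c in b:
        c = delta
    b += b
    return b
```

c = delta

Transformed code:
def f(c, b, delta):
    c = delta
    b = c != 7
    if c < b:
        return delta
    else:
        log(delta)
    for m in delta:
        log(c)
        if b == 14 and 14 == delta:
            continue
    for b in c:
        c = delta + b[delta]
    for delta in b:
        c = b * c % (11 - c)
    for c in b:
        c = delta
    b += b
    return b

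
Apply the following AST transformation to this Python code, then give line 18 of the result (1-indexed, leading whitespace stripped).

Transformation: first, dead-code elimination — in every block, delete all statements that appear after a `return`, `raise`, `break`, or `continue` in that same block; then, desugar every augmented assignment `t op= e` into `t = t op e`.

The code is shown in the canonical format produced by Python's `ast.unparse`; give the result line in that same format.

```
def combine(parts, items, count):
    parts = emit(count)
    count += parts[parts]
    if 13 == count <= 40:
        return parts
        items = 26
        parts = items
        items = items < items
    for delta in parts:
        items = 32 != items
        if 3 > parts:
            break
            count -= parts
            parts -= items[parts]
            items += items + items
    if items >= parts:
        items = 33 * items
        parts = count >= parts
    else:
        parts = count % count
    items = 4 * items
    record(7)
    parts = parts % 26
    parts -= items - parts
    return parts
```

parts = parts - (items - parts)

Transformed code:
def combine(parts, items, count):
    parts = emit(count)
    count = count + parts[parts]
    if 13 == count <= 40:
        return parts
    for delta in parts:
        items = 32 != items
        if 3 > parts:
            break
    if items >= parts:
        items = 33 * items
        parts = count >= parts
    else:
        parts = count % count
    items = 4 * items
    record(7)
    parts = parts % 26
    parts = parts - (items - parts)
    return parts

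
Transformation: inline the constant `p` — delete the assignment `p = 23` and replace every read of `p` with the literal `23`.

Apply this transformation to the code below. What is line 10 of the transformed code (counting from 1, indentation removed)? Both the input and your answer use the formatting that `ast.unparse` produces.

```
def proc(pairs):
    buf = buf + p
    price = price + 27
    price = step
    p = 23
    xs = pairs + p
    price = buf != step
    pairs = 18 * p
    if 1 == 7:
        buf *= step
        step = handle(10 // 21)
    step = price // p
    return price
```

step = handle(10 // 21)

Transformed code:
def proc(pairs):
    buf = buf + 23
    price = price + 27
    price = step
    xs = pairs + 23
    price = buf != step
    pairs = 18 * 23
    if 1 == 7:
        buf *= step
        step = handle(10 // 21)
    step = price // 23
    return price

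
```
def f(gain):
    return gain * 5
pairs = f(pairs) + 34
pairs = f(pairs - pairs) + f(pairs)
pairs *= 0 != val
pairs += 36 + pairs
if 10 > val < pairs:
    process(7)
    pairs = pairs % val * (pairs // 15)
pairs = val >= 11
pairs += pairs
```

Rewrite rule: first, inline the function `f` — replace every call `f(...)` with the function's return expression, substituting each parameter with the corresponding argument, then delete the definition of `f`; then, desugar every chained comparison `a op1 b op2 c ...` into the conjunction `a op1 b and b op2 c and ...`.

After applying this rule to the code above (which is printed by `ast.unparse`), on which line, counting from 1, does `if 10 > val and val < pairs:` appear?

5

Transformed code:
pairs = pairs * 5 + 34
pairs = (pairs - pairs) * 5 + pairs * 5
pairs *= 0 != val
pairs += 36 + pairs
if 10 > val and val < pairs:
    process(7)
    pairs = pairs % val * (pairs // 15)
pairs = val >= 11
pairs += pairs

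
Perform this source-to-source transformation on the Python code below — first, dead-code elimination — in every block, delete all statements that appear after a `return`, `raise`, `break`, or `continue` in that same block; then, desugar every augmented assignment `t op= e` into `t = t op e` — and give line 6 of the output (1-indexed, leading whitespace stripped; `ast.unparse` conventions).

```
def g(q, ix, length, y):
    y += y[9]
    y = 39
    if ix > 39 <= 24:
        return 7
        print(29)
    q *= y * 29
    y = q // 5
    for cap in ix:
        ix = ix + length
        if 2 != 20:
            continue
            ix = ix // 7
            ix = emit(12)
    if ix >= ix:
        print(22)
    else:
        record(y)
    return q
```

q = q * (y * 29)

Transformed code:
def g(q, ix, length, y):
    y = y + y[9]
    y = 39
    if ix > 39 <= 24:
        return 7
    q = q * (y * 29)
    y = q // 5
    for cap in ix:
        ix = ix + length
        if 2 != 20:
            continue
    if ix >= ix:
        print(22)
    else:
        record(y)
    return q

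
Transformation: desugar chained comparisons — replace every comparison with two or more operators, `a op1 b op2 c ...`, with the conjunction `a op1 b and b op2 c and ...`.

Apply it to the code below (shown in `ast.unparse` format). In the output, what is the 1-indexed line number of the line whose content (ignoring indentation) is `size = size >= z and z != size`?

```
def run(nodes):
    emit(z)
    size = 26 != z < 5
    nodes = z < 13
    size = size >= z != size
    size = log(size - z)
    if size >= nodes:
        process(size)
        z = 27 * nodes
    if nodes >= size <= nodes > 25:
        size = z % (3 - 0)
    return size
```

5

Transformed code:
def run(nodes):
    emit(z)
    size = 26 != z and z < 5
    nodes = z < 13
    size = size >= z and z != size
    size = log(size - z)
    if size >= nodes:
        process(size)
        z = 27 * nodes
    if nodes >= size and size <= nodes and (nodes > 25):
        size = z % (3 - 0)
    return size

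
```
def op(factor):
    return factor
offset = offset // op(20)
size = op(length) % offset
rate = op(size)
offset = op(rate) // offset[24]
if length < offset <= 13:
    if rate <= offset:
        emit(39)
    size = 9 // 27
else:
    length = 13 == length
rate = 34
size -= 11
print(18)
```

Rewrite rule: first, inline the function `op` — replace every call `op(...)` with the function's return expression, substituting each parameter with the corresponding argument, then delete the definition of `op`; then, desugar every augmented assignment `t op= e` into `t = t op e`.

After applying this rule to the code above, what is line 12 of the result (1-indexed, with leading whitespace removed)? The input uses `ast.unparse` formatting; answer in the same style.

size = size - 11

Transformed code:
offset = offset // 20
size = length % offset
rate = size
offset = rate // offset[24]
if length < offset <= 13:
    if rate <= offset:
        emit(39)
    size = 9 // 27
else:
    length = 13 == length
rate = 34
size = size - 11
print(18)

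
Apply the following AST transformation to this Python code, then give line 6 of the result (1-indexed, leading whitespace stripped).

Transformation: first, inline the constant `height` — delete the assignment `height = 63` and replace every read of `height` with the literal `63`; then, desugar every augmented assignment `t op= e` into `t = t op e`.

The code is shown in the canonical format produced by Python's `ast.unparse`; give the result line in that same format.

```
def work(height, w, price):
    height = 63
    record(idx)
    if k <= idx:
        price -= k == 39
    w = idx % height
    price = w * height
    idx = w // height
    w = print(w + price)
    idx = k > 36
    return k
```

Transformed code:
def work(height, w, price):
    record(idx)
    if k <= idx:
        price = price - (k == 39)
    w = idx % 63
    price = w * 63
    idx = w // 63
    w = print(w + price)
    idx = k > 36
    return k

price = w * 63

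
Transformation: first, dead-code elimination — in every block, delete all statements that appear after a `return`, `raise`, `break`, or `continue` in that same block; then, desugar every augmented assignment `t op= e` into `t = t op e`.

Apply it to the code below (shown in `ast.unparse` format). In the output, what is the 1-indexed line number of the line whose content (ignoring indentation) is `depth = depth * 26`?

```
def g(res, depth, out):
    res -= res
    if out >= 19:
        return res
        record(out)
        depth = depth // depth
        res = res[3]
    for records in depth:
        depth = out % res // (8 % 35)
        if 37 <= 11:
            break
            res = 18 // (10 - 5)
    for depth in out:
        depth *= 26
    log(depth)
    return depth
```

Transformed code:
def g(res, depth, out):
    res = res - res
    if out >= 19:
        return res
    for records in depth:
        depth = out % res // (8 % 35)
        if 37 <= 11:
            break
    for depth in out:
        depth = depth * 26
    log(depth)
    return depth

10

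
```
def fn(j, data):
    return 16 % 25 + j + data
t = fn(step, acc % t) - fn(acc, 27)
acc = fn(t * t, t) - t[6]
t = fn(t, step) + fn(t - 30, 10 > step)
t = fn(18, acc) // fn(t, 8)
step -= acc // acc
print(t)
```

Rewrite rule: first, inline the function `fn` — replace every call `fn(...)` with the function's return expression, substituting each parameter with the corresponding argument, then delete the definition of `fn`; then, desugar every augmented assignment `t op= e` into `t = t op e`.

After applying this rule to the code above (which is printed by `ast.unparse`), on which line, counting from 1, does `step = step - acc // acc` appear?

5

Transformed code:
t = 16 % 25 + step + acc % t - (16 % 25 + acc + 27)
acc = 16 % 25 + t * t + t - t[6]
t = 16 % 25 + t + step + (16 % 25 + (t - 30) + (10 > step))
t = (16 % 25 + 18 + acc) // (16 % 25 + t + 8)
step = step - acc // acc
print(t)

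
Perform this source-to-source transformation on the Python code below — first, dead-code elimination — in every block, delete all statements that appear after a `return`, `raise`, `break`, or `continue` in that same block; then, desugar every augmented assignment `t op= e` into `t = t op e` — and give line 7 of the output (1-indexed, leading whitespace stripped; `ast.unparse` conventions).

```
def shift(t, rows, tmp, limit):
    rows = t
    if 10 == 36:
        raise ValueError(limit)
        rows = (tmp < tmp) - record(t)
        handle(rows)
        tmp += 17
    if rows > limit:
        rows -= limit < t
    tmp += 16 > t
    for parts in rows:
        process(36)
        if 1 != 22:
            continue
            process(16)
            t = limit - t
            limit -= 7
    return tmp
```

Transformed code:
def shift(t, rows, tmp, limit):
    rows = t
    if 10 == 36:
        raise ValueError(limit)
    if rows > limit:
        rows = rows - (limit < t)
    tmp = tmp + (16 > t)
    for parts in rows:
        process(36)
        if 1 != 22:
            continue
    return tmp

tmp = tmp + (16 > t)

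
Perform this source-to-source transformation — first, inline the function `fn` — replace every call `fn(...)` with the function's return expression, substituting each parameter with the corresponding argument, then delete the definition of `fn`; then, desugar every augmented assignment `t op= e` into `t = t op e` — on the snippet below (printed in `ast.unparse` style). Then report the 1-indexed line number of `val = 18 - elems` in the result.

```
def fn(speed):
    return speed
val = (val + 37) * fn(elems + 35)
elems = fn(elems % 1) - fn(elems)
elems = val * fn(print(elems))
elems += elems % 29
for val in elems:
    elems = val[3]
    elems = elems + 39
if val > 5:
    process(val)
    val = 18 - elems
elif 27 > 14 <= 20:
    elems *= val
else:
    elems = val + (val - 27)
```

10

Transformed code:
val = (val + 37) * (elems + 35)
elems = elems % 1 - elems
elems = val * print(elems)
elems = elems + elems % 29
for val in elems:
    elems = val[3]
    elems = elems + 39
if val > 5:
    process(val)
    val = 18 - elems
elif 27 > 14 <= 20:
    elems = elems * val
else:
    elems = val + (val - 27)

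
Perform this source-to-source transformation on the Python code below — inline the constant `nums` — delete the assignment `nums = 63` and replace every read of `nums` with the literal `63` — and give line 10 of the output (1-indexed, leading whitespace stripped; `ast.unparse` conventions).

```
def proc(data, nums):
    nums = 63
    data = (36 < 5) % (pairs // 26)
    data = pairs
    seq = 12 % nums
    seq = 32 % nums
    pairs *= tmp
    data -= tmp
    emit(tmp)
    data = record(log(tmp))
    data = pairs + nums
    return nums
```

Transformed code:
def proc(data, nums):
    data = (36 < 5) % (pairs // 26)
    data = pairs
    seq = 12 % 63
    seq = 32 % 63
    pairs *= tmp
    data -= tmp
    emit(tmp)
    data = record(log(tmp))
    data = pairs + 63
    return 63

data = pairs + 63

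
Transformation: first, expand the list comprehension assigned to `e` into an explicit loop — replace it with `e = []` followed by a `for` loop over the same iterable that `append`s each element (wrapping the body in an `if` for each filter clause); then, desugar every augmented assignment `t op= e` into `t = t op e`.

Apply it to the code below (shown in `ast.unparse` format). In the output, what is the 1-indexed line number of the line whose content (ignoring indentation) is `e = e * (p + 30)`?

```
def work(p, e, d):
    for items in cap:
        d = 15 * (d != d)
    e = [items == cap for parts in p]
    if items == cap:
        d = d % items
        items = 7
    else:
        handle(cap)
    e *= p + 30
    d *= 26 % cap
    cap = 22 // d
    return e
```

Transformed code:
def work(p, e, d):
    for items in cap:
        d = 15 * (d != d)
    e = []
    for parts in p:
        e.append(items == cap)
    if items == cap:
        d = d % items
        items = 7
    else:
        handle(cap)
    e = e * (p + 30)
    d = d * (26 % cap)
    cap = 22 // d
    return e

12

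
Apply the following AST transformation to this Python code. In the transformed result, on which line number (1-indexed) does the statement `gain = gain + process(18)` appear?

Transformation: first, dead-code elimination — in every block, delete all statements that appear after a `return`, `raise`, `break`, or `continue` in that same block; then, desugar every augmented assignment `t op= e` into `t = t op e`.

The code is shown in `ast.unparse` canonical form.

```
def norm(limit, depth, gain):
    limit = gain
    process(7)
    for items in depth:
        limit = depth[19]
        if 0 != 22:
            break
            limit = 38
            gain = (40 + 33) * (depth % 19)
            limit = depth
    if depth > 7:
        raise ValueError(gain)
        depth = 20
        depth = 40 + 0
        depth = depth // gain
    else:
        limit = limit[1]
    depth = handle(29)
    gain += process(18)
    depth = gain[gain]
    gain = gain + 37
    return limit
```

13

Transformed code:
def norm(limit, depth, gain):
    limit = gain
    process(7)
    for items in depth:
        limit = depth[19]
        if 0 != 22:
            break
    if depth > 7:
        raise ValueError(gain)
    else:
        limit = limit[1]
    depth = handle(29)
    gain = gain + process(18)
    depth = gain[gain]
    gain = gain + 37
    return limit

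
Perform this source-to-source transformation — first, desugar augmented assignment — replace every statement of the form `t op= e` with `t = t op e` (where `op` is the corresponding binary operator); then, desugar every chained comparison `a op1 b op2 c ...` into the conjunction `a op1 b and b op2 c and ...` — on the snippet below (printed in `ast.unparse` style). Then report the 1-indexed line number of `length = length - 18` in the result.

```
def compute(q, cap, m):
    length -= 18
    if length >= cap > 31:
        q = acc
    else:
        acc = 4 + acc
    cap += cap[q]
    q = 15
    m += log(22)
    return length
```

Transformed code:
def compute(q, cap, m):
    length = length - 18
    if length >= cap and cap > 31:
        q = acc
    else:
        acc = 4 + acc
    cap = cap + cap[q]
    q = 15
    m = m + log(22)
    return length

2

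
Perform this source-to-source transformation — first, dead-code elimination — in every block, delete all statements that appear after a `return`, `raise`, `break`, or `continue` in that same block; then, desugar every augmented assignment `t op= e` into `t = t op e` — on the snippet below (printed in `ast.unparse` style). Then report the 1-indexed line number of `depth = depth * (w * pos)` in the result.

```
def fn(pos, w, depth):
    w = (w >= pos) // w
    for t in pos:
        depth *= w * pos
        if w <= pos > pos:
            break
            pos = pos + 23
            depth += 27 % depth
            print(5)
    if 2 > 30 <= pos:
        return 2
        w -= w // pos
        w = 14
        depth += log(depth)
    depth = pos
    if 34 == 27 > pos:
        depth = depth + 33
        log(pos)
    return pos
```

Transformed code:
def fn(pos, w, depth):
    w = (w >= pos) // w
    for t in pos:
        depth = depth * (w * pos)
        if w <= pos > pos:
            break
    if 2 > 30 <= pos:
        return 2
    depth = pos
    if 34 == 27 > pos:
        depth = depth + 33
        log(pos)
    return pos

4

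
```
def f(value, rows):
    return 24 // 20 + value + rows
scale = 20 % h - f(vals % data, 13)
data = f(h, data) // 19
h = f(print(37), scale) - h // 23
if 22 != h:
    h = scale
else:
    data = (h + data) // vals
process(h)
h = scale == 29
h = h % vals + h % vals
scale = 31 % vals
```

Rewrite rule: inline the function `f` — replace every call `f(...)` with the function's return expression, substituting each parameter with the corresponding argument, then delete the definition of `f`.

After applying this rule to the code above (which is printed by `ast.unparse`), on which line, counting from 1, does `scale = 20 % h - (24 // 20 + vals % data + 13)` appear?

Transformed code:
scale = 20 % h - (24 // 20 + vals % data + 13)
data = (24 // 20 + h + data) // 19
h = 24 // 20 + print(37) + scale - h // 23
if 22 != h:
    h = scale
else:
    data = (h + data) // vals
process(h)
h = scale == 29
h = h % vals + h % vals
scale = 31 % vals

1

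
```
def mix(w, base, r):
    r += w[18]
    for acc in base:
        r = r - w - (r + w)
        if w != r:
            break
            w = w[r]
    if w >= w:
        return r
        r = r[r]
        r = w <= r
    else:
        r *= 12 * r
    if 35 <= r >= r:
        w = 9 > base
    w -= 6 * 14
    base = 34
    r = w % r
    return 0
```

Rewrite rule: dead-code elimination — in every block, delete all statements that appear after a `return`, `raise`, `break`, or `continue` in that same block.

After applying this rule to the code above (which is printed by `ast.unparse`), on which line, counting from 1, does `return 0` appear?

16

Transformed code:
def mix(w, base, r):
    r += w[18]
    for acc in base:
        r = r - w - (r + w)
        if w != r:
            break
    if w >= w:
        return r
    else:
        r *= 12 * r
    if 35 <= r >= r:
        w = 9 > base
    w -= 6 * 14
    base = 34
    r = w % r
    return 0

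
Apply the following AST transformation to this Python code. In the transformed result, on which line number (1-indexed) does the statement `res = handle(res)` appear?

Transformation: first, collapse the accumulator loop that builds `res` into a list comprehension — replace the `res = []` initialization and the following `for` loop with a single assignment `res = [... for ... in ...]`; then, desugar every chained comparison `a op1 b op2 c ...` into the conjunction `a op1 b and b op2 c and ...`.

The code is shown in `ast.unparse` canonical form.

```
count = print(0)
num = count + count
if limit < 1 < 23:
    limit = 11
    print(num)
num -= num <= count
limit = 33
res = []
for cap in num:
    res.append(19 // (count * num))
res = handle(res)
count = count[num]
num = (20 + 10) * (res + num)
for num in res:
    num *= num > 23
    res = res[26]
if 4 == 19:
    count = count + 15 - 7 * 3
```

Transformed code:
count = print(0)
num = count + count
if limit < 1 and 1 < 23:
    limit = 11
    print(num)
num -= num <= count
limit = 33
res = [19 // (count * num) for cap in num]
res = handle(res)
count = count[num]
num = (20 + 10) * (res + num)
for num in res:
    num *= num > 23
    res = res[26]
if 4 == 19:
    count = count + 15 - 7 * 3

9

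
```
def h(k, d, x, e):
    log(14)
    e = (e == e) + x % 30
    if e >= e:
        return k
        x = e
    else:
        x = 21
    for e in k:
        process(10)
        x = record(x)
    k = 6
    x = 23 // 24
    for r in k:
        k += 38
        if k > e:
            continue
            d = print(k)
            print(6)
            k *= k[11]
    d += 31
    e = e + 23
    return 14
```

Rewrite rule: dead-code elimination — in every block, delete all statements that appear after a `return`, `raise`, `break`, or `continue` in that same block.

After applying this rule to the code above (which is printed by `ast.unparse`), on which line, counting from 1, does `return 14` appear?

Transformed code:
def h(k, d, x, e):
    log(14)
    e = (e == e) + x % 30
    if e >= e:
        return k
    else:
        x = 21
    for e in k:
        process(10)
        x = record(x)
    k = 6
    x = 23 // 24
    for r in k:
        k += 38
        if k > e:
            continue
    d += 31
    e = e + 23
    return 14

19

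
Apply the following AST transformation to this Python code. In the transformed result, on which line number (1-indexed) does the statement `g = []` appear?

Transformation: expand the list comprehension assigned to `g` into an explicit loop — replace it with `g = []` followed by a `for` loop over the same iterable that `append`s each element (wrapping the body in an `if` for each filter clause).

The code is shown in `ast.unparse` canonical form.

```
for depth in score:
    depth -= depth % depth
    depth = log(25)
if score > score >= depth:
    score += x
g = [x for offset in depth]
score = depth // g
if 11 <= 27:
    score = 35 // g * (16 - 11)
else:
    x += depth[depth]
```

6

Transformed code:
for depth in score:
    depth -= depth % depth
    depth = log(25)
if score > score >= depth:
    score += x
g = []
for offset in depth:
    g.append(x)
score = depth // g
if 11 <= 27:
    score = 35 // g * (16 - 11)
else:
    x += depth[depth]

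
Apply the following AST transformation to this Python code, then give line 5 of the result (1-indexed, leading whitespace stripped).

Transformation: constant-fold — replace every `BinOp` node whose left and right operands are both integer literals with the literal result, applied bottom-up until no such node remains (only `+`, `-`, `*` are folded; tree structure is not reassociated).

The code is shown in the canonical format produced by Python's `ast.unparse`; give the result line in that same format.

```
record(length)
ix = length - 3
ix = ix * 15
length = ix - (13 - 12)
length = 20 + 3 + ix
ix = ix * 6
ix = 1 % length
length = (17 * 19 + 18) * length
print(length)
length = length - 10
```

Transformed code:
record(length)
ix = length - 3
ix = ix * 15
length = ix - 1
length = 23 + ix
ix = ix * 6
ix = 1 % length
length = 341 * length
print(length)
length = length - 10

length = 23 + ix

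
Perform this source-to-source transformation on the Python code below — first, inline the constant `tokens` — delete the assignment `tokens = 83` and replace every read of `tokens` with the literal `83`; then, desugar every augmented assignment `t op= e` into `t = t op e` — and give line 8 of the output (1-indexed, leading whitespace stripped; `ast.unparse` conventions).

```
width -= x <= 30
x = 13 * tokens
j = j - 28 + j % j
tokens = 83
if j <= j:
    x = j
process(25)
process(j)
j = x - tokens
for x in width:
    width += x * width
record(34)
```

j = x - 83

Transformed code:
width = width - (x <= 30)
x = 13 * 83
j = j - 28 + j % j
if j <= j:
    x = j
process(25)
process(j)
j = x - 83
for x in width:
    width = width + x * width
record(34)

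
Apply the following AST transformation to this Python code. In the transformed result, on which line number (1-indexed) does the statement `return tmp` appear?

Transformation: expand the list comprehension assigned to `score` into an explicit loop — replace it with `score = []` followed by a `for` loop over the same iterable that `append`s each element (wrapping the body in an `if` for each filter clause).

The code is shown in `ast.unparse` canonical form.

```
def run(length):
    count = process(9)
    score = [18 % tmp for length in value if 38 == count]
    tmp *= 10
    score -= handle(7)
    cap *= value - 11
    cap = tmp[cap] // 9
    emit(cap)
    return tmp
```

Transformed code:
def run(length):
    count = process(9)
    score = []
    for length in value:
        if 38 == count:
            score.append(18 % tmp)
    tmp *= 10
    score -= handle(7)
    cap *= value - 11
    cap = tmp[cap] // 9
    emit(cap)
    return tmp

12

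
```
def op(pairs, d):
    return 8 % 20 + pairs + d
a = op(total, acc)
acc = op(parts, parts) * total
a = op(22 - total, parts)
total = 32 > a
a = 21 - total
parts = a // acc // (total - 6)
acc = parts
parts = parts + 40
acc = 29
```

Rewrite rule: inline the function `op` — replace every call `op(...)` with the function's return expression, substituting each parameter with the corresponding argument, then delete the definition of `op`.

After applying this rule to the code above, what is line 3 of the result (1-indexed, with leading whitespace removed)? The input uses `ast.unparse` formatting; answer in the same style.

Transformed code:
a = 8 % 20 + total + acc
acc = (8 % 20 + parts + parts) * total
a = 8 % 20 + (22 - total) + parts
total = 32 > a
a = 21 - total
parts = a // acc // (total - 6)
acc = parts
parts = parts + 40
acc = 29

a = 8 % 20 + (22 - total) + parts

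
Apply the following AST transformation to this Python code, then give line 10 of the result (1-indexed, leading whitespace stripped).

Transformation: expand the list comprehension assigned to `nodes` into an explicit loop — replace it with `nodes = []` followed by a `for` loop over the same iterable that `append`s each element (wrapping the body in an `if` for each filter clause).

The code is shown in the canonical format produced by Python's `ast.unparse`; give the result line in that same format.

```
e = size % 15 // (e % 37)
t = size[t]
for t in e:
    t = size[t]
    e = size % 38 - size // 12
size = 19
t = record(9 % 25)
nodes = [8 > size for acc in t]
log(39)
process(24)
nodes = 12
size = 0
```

nodes.append(8 > size)

Transformed code:
e = size % 15 // (e % 37)
t = size[t]
for t in e:
    t = size[t]
    e = size % 38 - size // 12
size = 19
t = record(9 % 25)
nodes = []
for acc in t:
    nodes.append(8 > size)
log(39)
process(24)
nodes = 12
size = 0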